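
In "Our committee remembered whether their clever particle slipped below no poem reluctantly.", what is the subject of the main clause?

In the main clause the verb is "remembered"; the NP preceding it, "our committee", is the subject.

our committee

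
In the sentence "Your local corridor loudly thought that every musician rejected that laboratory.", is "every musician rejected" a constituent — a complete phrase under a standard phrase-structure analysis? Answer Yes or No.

The smallest constituent containing the whole sequence is the clause [S every musician rejected that laboratory], but the sequence is only part of it — it straddles the boundary between noun phrase "every musician" and verb phrase "rejected that laboratory".

No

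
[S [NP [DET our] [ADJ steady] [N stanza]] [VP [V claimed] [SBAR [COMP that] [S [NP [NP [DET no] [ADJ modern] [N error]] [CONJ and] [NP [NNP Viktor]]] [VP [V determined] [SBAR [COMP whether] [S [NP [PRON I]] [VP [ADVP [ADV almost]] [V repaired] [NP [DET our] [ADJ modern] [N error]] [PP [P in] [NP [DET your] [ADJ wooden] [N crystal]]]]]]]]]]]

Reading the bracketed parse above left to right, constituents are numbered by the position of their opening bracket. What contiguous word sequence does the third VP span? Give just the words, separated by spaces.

Opening `[VP` markers occur at word positions 4, 11, 14; the third of these opens the constituent [VP almost repaired our modern error in your wooden crystal].

almost repaired our modern error in your wooden crystal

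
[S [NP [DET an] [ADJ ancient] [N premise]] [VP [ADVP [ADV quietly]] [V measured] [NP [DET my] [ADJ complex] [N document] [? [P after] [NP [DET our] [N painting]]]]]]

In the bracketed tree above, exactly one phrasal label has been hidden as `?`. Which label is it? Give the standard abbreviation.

The `?` node immediately contains: P 'after', NP. That is the internal structure of a prepositional phrase, so the label is PP.

PP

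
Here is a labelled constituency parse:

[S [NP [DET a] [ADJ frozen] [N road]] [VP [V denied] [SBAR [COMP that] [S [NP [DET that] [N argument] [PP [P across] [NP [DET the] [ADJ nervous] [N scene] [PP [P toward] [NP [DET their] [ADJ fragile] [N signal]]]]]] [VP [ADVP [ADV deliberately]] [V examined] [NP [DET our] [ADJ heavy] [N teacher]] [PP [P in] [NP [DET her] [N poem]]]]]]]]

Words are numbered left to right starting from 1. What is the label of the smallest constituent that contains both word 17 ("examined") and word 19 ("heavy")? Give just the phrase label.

Both words fall inside [VP deliberately examined our heavy teacher in her poem] (words 16–23), and no smaller constituent contains them both. Label: VP.

VP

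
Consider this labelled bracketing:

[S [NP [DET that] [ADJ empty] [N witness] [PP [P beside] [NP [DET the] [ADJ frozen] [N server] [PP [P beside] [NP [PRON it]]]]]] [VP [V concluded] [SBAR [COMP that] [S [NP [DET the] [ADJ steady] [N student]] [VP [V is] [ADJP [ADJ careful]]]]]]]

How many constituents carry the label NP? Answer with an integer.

Scanning left to right, an opening `[NP` appears at word positions 1, 5, 9, 12 — 4 in total.

4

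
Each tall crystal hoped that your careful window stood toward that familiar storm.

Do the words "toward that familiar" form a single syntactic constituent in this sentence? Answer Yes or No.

No

The sequence begins inside the preposition "toward" and ends inside the noun phrase "that familiar storm"; it crosses a phrase boundary, so no single node in the tree spans exactly those words.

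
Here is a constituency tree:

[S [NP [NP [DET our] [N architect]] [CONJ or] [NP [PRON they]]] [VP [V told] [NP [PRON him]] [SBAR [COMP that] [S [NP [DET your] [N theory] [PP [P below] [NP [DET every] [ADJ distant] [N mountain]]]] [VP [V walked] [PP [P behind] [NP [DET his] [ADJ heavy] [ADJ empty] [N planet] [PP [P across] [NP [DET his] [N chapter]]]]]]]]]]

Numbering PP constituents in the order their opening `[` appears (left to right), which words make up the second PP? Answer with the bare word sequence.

behind his heavy empty planet across his chapter

Opening `[PP` markers occur at word positions 10, 15, 20; the second of these opens the constituent [PP behind his heavy empty planet across his chapter].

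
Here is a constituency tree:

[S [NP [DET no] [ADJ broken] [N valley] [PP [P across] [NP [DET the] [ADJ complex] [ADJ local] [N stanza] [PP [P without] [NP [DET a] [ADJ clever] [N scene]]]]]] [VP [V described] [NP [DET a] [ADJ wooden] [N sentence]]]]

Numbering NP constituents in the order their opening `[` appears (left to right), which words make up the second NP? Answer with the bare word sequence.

the complex local stanza without a clever scene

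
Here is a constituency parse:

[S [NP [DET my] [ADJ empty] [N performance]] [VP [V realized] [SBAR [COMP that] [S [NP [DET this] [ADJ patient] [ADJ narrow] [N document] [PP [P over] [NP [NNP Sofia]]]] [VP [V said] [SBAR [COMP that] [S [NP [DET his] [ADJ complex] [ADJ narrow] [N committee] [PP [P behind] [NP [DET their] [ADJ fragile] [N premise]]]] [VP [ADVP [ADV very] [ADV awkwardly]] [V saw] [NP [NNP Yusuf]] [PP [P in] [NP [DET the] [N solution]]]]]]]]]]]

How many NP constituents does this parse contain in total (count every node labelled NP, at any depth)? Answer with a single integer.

7

Scanning left to right, an opening `[NP` appears at word positions 1, 6, 11, 14, 19, 25, 27 — 7 in total.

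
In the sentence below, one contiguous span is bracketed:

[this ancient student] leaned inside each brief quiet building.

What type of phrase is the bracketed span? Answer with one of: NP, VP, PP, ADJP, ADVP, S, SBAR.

NP

"student" is the head of the bracketed span, so the span is a noun phrase: NP.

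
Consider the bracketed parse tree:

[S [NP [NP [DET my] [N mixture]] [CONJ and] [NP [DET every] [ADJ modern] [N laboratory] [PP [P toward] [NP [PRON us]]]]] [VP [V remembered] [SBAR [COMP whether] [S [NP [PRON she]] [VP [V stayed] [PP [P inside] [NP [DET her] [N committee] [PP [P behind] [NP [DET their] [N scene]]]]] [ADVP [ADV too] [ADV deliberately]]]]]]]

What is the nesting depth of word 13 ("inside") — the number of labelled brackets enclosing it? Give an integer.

7

Path from the root down to the word: S → VP → SBAR → S → VP → PP → P. That is 7 enclosing brackets.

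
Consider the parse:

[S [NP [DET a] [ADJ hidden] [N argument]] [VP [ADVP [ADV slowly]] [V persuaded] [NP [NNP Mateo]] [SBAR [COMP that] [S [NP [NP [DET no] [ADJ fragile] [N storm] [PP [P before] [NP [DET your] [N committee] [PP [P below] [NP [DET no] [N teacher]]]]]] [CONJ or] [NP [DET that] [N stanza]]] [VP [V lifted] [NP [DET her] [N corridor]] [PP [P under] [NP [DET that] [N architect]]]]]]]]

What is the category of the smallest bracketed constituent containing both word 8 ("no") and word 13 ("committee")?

Word 8 lies under S → VP → SBAR → S → NP → NP → DET; word 13 lies under S → VP → SBAR → S → NP → NP → PP → NP → N. The lowest shared node is the NP.

NP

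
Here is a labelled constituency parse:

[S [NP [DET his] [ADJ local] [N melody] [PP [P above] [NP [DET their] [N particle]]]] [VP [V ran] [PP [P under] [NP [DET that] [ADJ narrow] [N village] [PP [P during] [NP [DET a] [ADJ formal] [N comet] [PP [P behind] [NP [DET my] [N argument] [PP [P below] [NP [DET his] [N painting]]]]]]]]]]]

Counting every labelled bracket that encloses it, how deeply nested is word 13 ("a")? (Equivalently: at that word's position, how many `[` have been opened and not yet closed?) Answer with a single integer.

Path from the root down to the word: S → VP → PP → NP → PP → NP → DET. That is 7 enclosing brackets.

7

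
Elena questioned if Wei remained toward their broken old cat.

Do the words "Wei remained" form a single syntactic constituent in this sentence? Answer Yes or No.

The sequence begins inside the noun phrase "Wei" and ends inside the verb phrase "remained toward their broken old cat"; it crosses a phrase boundary, so no single node in the tree spans exactly those words.

No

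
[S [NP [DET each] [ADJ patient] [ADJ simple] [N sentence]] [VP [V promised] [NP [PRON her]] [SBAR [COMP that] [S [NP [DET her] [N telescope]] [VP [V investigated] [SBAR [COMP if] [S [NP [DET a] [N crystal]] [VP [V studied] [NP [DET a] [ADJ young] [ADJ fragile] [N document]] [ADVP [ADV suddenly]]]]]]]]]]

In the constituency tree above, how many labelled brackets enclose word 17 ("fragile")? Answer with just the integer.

10

Counting open brackets not yet closed at "fragile": [S [VP [SBAR [S [VP [SBAR [S [VP [NP [ADJ = 10.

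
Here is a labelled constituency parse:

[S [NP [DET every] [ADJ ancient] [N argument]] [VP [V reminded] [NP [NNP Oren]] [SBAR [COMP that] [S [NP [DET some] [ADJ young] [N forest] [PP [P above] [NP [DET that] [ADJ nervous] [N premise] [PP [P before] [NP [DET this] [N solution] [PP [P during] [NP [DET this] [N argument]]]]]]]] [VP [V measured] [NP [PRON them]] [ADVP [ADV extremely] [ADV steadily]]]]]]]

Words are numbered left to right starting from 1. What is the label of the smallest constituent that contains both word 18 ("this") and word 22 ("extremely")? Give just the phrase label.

Both words fall inside [S some young forest above that nervous premise before this solution during this argument measured them extremely steadily] (words 7–23), and no smaller constituent contains them both. Label: S.

S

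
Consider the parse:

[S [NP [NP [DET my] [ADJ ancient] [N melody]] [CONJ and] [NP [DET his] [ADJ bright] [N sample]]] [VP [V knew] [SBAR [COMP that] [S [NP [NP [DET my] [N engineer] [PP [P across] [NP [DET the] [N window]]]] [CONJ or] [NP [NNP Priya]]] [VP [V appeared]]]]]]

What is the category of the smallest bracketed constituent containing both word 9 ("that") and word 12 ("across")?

SBAR

The smallest bracket enclosing both words is [SBAR that my engineer across the window or Priya appeared], so the label is SBAR.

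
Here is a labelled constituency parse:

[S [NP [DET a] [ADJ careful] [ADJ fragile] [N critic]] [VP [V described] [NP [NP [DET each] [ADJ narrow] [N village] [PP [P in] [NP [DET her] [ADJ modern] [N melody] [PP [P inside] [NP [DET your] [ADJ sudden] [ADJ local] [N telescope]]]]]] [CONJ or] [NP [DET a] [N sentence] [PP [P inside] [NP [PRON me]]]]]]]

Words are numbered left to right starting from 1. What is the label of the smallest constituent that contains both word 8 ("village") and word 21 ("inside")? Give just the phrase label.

Word 8 lies under S → VP → NP → NP → N; word 21 lies under S → VP → NP → NP → PP → P. The lowest shared node is the NP.

NP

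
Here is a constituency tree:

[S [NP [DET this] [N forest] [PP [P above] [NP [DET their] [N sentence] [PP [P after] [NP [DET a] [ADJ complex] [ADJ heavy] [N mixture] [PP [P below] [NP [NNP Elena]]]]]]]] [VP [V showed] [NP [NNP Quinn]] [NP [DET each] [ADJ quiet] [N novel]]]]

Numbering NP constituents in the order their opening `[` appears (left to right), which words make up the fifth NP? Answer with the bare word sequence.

Quinn

Opening `[NP` markers occur at word positions 1, 4, 7, 12, 14, 15; the fifth of these opens the constituent [NP Quinn].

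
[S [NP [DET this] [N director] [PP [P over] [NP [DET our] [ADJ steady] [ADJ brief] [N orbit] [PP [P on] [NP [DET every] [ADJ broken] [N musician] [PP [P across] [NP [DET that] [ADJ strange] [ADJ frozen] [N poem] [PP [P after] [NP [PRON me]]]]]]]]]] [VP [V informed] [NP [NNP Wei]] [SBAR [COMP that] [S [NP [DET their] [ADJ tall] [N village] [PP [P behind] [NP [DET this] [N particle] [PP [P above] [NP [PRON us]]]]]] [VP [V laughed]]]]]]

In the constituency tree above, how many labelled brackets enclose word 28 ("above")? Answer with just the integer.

9

Path from the root down to the word: S → VP → SBAR → S → NP → PP → NP → PP → P. That is 9 enclosing brackets.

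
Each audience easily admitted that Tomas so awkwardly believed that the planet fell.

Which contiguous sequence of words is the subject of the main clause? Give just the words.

"each audience" is the NP that combines with the VP headed by "admitted" to form the main clause — the subject.

each audience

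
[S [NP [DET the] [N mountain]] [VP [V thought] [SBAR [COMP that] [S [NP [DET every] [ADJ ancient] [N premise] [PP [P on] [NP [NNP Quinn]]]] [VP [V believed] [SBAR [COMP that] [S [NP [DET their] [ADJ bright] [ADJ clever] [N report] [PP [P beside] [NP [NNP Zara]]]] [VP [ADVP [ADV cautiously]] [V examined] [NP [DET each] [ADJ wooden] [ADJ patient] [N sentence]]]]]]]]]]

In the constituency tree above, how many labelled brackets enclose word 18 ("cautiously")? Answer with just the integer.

10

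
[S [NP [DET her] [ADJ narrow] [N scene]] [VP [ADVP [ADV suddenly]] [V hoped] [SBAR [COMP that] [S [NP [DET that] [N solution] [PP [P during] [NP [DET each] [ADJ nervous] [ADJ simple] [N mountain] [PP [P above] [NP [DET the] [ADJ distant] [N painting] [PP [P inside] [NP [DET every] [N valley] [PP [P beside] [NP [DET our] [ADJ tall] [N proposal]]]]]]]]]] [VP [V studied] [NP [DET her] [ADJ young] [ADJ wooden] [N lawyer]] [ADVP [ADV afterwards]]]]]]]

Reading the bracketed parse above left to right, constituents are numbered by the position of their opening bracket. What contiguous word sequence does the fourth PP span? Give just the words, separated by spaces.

Opening `[PP` markers occur at word positions 9, 14, 18, 21; the fourth of these opens the constituent [PP beside our tall proposal].

beside our tall proposal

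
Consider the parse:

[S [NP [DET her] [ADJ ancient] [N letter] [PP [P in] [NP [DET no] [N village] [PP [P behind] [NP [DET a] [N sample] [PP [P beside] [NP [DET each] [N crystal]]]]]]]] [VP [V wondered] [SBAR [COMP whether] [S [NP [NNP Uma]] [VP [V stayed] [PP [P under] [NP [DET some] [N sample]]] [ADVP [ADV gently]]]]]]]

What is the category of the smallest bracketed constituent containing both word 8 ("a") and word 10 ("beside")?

NP

The smallest bracket enclosing both words is [NP a sample beside each crystal], so the label is NP.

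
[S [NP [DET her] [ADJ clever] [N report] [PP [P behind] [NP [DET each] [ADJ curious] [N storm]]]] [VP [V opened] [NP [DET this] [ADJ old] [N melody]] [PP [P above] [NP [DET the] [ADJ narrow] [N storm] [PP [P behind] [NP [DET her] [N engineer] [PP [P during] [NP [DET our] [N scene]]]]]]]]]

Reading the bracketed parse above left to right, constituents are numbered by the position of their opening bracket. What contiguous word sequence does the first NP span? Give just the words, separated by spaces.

her clever report behind each curious storm

The NP opening brackets appear, in order, over: "her clever report behind each curious storm"; "each curious storm"; "this old melody"; "the narrow storm behind her engineer during our scene"; "her engineer during our scene"; "our scene". The first one spans "her clever report behind each curious storm".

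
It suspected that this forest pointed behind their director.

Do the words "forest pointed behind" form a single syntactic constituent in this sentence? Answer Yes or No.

"forest" belongs to the noun phrase "this forest" while "behind" belongs to the verb phrase "pointed behind their director"; a span that runs across that boundary is not a single phrase.

No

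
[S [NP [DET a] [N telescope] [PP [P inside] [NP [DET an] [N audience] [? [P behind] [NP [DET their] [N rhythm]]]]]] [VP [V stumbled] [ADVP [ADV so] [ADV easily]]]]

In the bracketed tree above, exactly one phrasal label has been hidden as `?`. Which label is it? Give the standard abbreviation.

PP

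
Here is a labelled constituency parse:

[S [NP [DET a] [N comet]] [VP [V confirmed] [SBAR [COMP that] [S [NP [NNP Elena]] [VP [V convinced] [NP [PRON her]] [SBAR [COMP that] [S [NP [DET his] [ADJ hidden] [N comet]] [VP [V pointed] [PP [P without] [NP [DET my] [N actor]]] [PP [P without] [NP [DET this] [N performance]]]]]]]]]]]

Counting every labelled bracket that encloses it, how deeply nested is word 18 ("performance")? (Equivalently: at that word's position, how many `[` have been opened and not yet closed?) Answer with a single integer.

Counting open brackets not yet closed at "performance": [S [VP [SBAR [S [VP [SBAR [S [VP [PP [NP [N = 11.

11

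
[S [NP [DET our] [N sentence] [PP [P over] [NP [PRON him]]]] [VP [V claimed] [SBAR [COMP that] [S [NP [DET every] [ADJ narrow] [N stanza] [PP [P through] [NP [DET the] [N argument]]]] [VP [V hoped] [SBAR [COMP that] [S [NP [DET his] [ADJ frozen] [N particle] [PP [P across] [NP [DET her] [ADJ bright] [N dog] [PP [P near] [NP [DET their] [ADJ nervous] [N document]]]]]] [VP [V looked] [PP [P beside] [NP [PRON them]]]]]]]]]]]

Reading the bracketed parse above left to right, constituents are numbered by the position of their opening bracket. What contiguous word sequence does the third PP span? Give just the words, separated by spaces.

across her bright dog near their nervous document

The PP opening brackets appear, in order, over: "over him"; "through the argument"; "across her bright dog near their nervous document"; "near their nervous document"; "beside them". The third one spans "across her bright dog near their nervous document".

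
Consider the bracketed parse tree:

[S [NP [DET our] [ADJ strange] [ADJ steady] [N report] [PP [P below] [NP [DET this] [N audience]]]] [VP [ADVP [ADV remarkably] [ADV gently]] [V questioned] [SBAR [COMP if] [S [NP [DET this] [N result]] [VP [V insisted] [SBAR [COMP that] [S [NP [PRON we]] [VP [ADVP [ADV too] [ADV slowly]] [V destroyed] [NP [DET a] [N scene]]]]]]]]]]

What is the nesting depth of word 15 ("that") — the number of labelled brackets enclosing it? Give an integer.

The word sits inside COMP, which is inside SBAR, inside VP, inside S, inside SBAR, inside VP, inside S — 7 brackets in all.

7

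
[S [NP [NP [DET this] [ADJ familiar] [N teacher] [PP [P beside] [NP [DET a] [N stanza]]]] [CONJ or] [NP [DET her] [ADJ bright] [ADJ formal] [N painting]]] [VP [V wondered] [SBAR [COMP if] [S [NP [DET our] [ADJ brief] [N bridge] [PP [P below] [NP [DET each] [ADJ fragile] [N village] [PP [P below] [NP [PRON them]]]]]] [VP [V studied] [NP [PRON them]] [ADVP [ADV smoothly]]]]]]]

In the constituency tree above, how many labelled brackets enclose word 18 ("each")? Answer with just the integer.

8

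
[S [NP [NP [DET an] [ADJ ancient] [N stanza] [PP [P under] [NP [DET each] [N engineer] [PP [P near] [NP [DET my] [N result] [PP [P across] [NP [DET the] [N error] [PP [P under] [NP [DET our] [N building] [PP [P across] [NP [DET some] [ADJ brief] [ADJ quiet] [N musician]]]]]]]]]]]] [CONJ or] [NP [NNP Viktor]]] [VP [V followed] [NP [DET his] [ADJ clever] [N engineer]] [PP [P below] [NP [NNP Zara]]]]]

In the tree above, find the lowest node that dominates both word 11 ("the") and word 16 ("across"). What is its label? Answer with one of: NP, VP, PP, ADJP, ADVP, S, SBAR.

NP

Word 11 lies under S → NP → NP → PP → NP → PP → NP → PP → NP → DET; word 16 lies under S → NP → NP → PP → NP → PP → NP → PP → NP → PP → NP → PP → P. The lowest shared node is the NP.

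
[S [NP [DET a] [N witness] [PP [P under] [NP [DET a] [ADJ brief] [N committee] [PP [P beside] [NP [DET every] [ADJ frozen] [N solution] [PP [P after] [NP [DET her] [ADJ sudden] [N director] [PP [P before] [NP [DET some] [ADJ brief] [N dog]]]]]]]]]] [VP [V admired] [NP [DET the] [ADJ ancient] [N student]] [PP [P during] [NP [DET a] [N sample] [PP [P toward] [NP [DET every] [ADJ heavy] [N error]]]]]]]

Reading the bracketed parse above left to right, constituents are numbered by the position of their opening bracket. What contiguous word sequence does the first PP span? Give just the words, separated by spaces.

The PP opening brackets appear, in order, over: "under a brief committee beside every frozen solution after her sudden director before some brief dog"; "beside every frozen solution after her sudden director before some brief dog"; "after her sudden director before some brief dog"; "before some brief dog"; "during a sample toward every heavy error"; "toward every heavy error". The first one spans "under a brief committee beside every frozen solution after her sudden director before some brief dog".

under a brief committee beside every frozen solution after her sudden director before some brief dog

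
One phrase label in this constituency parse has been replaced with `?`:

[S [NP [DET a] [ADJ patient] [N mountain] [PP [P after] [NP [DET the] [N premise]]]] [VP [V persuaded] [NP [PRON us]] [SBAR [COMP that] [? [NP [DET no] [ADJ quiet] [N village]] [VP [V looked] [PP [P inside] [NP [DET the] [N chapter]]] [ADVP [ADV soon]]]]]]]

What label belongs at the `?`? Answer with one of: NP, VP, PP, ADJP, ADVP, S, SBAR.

S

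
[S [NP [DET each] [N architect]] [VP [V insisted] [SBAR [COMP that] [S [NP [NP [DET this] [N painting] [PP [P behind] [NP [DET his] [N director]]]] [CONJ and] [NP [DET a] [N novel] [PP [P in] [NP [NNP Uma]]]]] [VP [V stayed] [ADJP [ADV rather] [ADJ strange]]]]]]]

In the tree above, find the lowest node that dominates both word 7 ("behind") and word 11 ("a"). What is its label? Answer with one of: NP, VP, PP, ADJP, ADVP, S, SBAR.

NP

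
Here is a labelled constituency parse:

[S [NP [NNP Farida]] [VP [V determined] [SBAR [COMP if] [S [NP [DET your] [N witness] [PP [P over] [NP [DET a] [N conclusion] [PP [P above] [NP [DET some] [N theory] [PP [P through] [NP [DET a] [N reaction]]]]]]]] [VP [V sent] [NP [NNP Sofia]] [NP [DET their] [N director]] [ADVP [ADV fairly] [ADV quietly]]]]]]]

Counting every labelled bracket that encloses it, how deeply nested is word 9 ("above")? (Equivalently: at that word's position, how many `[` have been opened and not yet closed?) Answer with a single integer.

9

Path from the root down to the word: S → VP → SBAR → S → NP → PP → NP → PP → P. That is 9 enclosing brackets.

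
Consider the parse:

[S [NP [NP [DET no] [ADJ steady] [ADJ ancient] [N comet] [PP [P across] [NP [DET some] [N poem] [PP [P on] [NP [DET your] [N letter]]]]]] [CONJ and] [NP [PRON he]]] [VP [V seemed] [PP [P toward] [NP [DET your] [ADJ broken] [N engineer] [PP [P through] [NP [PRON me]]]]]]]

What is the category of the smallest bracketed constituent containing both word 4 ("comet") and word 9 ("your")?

NP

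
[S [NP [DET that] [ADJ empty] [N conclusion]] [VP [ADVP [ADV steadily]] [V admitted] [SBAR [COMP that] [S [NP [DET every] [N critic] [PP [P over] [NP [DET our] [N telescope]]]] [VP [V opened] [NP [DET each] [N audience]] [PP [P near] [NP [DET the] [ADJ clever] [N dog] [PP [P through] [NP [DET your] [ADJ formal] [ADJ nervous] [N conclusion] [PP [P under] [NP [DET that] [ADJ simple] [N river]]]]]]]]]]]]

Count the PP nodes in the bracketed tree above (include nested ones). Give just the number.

Listing each PP by its span: [PP over our telescope]; [PP near the clever dog through your formal nervous conclusion under that simple river]; [PP through your formal nervous conclusion under that simple river]; [PP under that simple river] — that makes 4.

4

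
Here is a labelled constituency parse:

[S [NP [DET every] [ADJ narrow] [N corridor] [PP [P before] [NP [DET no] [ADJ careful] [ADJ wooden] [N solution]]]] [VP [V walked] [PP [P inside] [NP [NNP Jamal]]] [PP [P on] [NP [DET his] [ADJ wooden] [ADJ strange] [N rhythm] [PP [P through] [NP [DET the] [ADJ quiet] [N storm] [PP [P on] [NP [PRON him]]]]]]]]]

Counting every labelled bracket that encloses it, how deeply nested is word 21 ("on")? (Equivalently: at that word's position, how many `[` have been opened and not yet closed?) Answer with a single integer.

8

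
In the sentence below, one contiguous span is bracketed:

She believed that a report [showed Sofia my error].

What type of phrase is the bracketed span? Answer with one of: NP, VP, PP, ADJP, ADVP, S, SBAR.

VP

The span is built around the verb "showed" — a verb phrase (VP).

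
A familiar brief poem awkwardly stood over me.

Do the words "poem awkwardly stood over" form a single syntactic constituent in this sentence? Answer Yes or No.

No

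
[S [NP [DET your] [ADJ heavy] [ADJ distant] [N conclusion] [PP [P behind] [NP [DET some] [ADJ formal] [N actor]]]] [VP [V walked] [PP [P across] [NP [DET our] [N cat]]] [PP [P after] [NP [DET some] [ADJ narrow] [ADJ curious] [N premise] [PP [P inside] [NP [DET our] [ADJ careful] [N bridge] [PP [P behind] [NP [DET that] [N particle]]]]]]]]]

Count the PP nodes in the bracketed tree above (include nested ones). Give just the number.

5

Listing each PP by its span: [PP behind some formal actor]; [PP across our cat]; [PP after some narrow curious premise inside our careful bridge behind that particle]; [PP inside our careful bridge behind that particle]; [PP behind that particle] — that makes 5.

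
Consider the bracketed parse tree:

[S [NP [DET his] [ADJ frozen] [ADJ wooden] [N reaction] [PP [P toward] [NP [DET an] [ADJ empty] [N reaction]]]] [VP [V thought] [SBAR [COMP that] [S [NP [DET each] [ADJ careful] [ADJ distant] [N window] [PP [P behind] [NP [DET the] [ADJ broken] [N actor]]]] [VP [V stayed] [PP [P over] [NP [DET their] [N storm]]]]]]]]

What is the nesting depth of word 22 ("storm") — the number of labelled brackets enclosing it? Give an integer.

8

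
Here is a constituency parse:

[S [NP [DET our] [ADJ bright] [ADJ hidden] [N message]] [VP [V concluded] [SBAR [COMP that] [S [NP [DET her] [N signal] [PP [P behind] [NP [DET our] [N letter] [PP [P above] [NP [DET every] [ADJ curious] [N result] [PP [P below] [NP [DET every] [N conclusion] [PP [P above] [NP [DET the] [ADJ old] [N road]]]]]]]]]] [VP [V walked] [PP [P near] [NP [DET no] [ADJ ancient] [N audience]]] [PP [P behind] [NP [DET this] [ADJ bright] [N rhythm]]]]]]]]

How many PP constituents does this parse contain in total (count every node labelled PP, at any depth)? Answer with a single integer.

6

The PP constituents are: [PP behind our letter above every curious result below every conclusion above the old road]; [PP above every curious result below every conclusion above the old road]; [PP below every conclusion above the old road]; [PP above the old road]; [PP near no ancient audience]; [PP behind this bright rhythm]. Total: 6.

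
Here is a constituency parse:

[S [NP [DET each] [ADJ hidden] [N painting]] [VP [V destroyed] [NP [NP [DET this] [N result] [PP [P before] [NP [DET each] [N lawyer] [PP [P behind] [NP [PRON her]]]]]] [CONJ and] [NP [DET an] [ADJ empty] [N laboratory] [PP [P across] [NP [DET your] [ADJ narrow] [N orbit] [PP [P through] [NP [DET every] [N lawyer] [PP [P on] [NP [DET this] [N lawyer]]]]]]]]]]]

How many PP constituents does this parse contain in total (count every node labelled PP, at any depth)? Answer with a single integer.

Listing each PP by its span: [PP before each lawyer behind her]; [PP behind her]; [PP across your narrow orbit through every lawyer on this lawyer]; [PP through every lawyer on this lawyer]; [PP on this lawyer] — that makes 5.

5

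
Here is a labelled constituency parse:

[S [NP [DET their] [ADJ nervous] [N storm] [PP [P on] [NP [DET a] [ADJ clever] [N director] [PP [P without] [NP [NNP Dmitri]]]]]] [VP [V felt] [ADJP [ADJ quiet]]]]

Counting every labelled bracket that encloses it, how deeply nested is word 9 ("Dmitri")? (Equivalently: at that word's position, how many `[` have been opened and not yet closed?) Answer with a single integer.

The word sits inside NNP, which is inside NP, inside PP, inside NP, inside PP, inside NP, inside S — 7 brackets in all.

7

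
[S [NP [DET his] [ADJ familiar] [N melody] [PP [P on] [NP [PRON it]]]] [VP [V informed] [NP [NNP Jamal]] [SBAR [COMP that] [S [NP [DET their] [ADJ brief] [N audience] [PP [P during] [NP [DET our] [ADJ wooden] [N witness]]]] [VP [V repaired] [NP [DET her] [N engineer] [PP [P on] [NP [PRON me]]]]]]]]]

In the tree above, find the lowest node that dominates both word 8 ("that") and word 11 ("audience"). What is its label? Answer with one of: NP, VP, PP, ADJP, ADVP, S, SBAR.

SBAR

Both words fall inside [SBAR that their brief audience during our wooden witness repaired her engineer on me] (words 8–20), and no smaller constituent contains them both. Label: SBAR.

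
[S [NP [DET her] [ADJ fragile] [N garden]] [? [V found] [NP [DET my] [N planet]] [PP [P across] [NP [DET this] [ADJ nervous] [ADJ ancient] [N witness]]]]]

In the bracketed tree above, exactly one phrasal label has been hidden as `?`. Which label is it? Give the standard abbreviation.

Looking at what the `?` directly dominates — V 'found', NP, PP — this is a verb phrase (VP).

VP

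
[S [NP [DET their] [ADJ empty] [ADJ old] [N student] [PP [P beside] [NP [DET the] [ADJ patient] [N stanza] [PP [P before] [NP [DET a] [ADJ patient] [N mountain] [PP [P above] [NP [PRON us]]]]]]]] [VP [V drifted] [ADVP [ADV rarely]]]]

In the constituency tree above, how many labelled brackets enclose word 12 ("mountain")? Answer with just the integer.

The word sits inside N, which is inside NP, inside PP, inside NP, inside PP, inside NP, inside S — 7 brackets in all.

7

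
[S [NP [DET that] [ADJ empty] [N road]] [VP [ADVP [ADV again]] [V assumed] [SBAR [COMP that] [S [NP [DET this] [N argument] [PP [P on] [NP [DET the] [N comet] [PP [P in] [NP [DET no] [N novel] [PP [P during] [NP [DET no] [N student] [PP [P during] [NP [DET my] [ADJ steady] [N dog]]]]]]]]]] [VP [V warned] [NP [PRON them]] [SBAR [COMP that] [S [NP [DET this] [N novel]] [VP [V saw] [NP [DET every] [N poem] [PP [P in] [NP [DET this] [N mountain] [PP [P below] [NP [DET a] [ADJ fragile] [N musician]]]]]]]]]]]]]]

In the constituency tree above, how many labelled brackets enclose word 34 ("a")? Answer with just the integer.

14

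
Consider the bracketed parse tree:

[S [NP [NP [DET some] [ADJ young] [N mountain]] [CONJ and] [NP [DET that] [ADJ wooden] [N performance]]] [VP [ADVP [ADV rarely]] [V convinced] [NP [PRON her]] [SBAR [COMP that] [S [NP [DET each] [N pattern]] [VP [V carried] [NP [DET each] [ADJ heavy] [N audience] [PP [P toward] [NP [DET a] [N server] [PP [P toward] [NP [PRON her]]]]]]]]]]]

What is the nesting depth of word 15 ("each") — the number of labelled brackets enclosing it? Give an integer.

7

The word sits inside DET, which is inside NP, inside VP, inside S, inside SBAR, inside VP, inside S — 7 brackets in all.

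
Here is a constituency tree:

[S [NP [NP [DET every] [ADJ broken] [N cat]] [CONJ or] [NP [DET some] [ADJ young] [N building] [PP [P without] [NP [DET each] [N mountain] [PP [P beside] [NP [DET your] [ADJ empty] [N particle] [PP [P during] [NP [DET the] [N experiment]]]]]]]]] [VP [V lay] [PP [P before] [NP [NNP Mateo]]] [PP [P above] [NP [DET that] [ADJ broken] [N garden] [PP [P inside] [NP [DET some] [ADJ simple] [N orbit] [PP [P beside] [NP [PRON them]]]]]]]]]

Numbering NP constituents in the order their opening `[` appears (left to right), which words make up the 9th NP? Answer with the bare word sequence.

Opening `[NP` markers occur at word positions 1, 1, 5, 9, 12, 16, 20, 22, 26, 30; the 9th of these opens the constituent [NP some simple orbit beside them].

some simple orbit beside them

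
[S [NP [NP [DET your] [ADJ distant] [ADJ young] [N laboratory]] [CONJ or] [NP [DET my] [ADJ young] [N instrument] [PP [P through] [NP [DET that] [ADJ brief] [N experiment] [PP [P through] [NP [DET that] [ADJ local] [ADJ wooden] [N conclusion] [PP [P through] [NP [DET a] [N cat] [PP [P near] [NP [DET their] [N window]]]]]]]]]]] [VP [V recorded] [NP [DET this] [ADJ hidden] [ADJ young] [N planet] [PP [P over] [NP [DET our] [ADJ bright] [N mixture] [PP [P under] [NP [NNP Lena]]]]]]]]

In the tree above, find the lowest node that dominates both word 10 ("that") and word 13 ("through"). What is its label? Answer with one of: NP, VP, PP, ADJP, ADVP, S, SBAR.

NP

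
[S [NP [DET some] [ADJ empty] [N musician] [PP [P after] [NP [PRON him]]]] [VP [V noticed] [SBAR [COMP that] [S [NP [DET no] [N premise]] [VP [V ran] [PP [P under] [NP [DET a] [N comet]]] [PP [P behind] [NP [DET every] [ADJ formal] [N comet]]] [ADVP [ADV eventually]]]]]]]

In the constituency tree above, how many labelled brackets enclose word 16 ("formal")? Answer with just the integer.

The word sits inside ADJ, which is inside NP, inside PP, inside VP, inside S, inside SBAR, inside VP, inside S — 8 brackets in all.

8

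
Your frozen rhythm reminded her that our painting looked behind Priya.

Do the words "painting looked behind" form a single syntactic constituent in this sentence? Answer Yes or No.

The sequence begins inside the noun phrase "our painting" and ends inside the verb phrase "looked behind Priya"; it crosses a phrase boundary, so no single node in the tree spans exactly those words.

No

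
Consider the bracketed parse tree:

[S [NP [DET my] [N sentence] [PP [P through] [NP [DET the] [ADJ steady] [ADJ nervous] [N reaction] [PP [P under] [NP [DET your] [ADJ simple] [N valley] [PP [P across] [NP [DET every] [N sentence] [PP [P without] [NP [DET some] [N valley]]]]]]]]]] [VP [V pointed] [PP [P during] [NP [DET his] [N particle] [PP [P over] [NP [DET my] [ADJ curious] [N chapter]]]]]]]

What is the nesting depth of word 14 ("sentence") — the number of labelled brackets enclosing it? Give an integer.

9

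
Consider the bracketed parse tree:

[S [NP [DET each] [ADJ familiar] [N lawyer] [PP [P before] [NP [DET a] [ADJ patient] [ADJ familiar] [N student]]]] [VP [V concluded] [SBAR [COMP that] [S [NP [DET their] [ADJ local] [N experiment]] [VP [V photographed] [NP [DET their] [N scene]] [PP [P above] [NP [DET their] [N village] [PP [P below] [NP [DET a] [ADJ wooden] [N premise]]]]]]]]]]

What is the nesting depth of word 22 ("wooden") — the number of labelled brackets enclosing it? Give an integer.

10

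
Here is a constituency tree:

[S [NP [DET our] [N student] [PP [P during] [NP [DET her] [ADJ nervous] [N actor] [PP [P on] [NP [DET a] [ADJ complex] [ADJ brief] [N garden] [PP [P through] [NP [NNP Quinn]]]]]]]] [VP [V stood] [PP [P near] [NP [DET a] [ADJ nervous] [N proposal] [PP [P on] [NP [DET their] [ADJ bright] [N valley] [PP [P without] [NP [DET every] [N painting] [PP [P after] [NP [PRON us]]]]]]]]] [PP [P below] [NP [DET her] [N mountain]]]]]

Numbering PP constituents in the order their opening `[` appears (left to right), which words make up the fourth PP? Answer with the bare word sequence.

near a nervous proposal on their bright valley without every painting after us

Opening `[PP` markers occur at word positions 3, 7, 12, 15, 19, 23, 26, 28; the fourth of these opens the constituent [PP near a nervous proposal on their bright valley without every painting after us].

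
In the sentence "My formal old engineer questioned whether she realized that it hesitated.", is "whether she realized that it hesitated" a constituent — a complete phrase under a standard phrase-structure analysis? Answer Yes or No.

The sequence corresponds to a single SBAR node — the subordinate clause "whether she realized that it hesitated".

Yes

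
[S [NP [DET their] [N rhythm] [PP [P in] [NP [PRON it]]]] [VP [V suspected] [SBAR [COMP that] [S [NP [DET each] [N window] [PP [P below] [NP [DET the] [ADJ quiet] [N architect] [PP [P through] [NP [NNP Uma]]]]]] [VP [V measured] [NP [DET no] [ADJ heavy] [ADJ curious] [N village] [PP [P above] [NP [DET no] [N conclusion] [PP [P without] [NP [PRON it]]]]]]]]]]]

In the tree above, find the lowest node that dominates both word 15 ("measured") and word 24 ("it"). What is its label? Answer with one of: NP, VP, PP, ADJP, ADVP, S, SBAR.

VP

Word 15 lies under S → VP → SBAR → S → VP → V; word 24 lies under S → VP → SBAR → S → VP → NP → PP → NP → PP → NP → PRON. The lowest shared node is the VP.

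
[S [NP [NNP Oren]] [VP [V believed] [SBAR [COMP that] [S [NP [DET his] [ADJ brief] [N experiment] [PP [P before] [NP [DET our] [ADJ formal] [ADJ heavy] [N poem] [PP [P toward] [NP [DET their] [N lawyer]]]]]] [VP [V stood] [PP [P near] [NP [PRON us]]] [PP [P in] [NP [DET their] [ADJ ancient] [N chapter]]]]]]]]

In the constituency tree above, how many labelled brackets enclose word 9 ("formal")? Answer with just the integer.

8

The word sits inside ADJ, which is inside NP, inside PP, inside NP, inside S, inside SBAR, inside VP, inside S — 8 brackets in all.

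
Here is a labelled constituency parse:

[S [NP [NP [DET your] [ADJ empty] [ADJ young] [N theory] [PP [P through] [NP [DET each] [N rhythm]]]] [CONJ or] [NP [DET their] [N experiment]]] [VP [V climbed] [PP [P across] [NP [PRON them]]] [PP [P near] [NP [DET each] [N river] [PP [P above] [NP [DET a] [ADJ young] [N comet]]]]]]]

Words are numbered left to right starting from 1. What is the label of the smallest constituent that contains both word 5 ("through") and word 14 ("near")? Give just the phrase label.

S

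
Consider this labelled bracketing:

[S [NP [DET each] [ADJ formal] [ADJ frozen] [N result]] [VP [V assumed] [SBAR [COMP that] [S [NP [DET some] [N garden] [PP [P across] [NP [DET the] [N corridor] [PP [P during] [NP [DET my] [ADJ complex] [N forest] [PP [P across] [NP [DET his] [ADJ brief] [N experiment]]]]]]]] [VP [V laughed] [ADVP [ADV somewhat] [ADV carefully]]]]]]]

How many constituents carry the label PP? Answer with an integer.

3

The PP constituents are: [PP across the corridor during my complex forest across his brief experiment]; [PP during my complex forest across his brief experiment]; [PP across his brief experiment]. Total: 3.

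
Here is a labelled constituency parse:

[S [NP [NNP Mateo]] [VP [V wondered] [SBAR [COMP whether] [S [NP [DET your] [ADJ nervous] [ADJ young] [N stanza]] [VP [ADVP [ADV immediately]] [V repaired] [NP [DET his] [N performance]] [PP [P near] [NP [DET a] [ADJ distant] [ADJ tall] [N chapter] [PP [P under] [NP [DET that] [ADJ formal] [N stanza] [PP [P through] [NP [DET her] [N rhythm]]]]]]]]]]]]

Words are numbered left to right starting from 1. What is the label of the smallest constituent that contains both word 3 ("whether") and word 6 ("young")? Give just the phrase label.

SBAR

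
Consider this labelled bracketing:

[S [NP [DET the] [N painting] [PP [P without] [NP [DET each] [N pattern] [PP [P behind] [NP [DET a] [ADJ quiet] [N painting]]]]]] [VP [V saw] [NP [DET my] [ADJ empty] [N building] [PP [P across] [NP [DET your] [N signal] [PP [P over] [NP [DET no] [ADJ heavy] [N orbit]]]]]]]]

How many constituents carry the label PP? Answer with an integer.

4

Listing each PP by its span: [PP without each pattern behind a quiet painting]; [PP behind a quiet painting]; [PP across your signal over no heavy orbit]; [PP over no heavy orbit] — that makes 4.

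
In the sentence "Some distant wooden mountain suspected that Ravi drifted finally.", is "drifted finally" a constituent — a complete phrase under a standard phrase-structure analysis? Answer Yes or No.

The sequence corresponds to a single VP node — the verb phrase "drifted finally".

Yes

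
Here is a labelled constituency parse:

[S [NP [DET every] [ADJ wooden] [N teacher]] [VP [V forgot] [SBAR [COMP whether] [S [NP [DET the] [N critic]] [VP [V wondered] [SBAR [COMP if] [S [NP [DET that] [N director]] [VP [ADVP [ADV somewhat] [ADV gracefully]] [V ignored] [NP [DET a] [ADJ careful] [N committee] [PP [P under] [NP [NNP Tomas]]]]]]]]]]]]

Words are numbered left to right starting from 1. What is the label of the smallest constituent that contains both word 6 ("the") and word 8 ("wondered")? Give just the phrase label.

S

The smallest bracket enclosing both words is [S the critic wondered if that director somewhat gracefully ignored a careful committee under Tomas], so the label is S.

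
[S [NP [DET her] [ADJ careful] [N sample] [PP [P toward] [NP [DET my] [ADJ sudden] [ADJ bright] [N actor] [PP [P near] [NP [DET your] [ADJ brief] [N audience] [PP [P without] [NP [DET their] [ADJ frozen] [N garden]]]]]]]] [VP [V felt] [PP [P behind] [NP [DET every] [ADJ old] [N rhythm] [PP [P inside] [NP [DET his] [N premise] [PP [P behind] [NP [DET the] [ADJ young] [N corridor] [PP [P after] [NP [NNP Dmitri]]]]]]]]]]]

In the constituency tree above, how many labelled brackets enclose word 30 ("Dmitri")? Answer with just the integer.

11

Path from the root down to the word: S → VP → PP → NP → PP → NP → PP → NP → PP → NP → NNP. That is 11 enclosing brackets.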